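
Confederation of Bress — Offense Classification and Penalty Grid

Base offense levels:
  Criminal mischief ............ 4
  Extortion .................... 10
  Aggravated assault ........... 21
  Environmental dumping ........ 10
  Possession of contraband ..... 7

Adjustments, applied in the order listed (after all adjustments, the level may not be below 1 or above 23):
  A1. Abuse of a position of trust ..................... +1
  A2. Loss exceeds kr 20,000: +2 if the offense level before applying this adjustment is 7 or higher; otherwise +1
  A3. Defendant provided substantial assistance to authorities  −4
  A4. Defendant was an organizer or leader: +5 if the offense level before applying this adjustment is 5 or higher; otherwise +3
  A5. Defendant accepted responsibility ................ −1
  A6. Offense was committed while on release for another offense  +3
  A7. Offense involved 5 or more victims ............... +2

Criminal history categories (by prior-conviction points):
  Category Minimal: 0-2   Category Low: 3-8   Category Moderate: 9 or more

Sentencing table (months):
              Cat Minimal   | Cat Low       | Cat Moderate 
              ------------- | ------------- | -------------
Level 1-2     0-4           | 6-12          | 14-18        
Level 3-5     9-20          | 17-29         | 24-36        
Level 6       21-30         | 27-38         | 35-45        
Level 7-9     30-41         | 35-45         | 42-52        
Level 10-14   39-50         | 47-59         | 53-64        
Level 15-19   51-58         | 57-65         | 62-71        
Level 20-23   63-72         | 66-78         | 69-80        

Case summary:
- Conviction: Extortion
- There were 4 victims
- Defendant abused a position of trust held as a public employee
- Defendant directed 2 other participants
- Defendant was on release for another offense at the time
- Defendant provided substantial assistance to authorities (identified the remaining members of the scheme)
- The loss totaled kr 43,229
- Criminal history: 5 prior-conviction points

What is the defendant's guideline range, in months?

57-65 months

Base offense level for extortion: 10.
A1 applies: 10 + 1 = 11.
A2 applies (level before this adjustment is 11 ≥ 7, so +2): 11 + 2 = 13.
A3 applies: 13 − 4 = 9.
A4 applies (level before this adjustment is 9 ≥ 5, so +5): 9 + 5 = 14.
A5 does not apply.
A6 applies: 14 + 3 = 17.
A7 does not apply.
Final offense level: 17.
Criminal history: 5 prior points → Category Low (3-8).
Level 17 falls in the 15-19 band.
Grid: Level 15-19 × Category Low = 57-65 months.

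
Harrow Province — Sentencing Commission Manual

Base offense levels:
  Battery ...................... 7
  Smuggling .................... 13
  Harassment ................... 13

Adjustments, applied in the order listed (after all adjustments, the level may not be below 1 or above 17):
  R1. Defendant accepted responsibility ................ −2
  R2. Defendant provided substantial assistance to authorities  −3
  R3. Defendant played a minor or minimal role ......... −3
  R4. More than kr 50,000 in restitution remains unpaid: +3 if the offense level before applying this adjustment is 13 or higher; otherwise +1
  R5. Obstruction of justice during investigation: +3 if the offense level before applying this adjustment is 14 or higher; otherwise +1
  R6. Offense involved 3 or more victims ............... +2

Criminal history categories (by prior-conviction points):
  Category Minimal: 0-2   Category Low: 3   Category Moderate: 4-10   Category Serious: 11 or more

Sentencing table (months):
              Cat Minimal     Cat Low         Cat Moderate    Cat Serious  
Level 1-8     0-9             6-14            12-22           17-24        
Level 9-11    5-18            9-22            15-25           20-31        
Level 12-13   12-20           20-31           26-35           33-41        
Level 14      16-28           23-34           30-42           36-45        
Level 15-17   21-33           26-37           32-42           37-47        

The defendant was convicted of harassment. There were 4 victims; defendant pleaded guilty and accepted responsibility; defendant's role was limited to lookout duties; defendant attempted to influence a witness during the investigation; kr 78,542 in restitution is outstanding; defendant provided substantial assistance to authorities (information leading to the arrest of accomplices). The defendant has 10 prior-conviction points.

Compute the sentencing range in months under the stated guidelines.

Base offense level for harassment: 13.
R1 applies: 13 − 2 = 11.
R2 applies: 11 − 3 = 8.
R3 applies: 8 − 3 = 5.
R4 applies (level before this adjustment is 5 < 13, so +1): 5 + 1 = 6.
R5 applies (level before this adjustment is 6 < 14, so +1): 6 + 1 = 7.
R6 applies: 7 + 2 = 9.
Final offense level: 9.
Criminal history: 10 prior points → Category Moderate (4-10).
Level 9 falls in the 9-11 band.
Grid: Level 9-11 × Category Moderate = 15-25 months.

15-25 months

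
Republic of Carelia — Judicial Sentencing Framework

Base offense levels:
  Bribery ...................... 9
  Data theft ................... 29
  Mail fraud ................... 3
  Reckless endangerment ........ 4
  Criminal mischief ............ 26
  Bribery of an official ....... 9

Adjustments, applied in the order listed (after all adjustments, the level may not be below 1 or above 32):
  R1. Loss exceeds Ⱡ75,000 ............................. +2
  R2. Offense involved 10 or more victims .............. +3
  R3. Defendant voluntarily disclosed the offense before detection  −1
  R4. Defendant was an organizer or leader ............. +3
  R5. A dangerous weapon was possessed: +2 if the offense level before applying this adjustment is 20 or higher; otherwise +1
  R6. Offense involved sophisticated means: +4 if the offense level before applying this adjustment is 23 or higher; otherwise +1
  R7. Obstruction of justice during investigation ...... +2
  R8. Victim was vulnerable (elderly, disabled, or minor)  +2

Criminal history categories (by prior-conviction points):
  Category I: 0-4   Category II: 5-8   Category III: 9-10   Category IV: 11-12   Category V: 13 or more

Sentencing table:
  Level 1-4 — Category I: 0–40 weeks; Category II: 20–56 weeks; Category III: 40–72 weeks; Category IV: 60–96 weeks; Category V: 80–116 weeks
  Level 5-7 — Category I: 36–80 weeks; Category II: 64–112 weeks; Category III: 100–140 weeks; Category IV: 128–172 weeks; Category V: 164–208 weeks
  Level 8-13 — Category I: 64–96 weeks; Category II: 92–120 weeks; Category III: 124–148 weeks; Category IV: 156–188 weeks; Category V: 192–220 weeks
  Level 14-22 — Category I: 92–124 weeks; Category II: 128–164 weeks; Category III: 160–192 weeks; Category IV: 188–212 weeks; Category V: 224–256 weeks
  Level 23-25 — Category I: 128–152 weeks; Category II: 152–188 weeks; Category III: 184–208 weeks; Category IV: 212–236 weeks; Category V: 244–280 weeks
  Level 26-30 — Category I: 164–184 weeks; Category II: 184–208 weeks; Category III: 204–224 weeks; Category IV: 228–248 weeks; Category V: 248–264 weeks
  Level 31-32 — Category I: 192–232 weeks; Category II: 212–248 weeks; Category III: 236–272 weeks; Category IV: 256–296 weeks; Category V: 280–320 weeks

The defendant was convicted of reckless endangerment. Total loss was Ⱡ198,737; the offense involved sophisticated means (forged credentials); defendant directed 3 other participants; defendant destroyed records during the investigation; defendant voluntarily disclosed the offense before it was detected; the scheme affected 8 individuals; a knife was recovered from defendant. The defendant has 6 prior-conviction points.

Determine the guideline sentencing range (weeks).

92-120 weeks

Base offense level for reckless endangerment: 4.
R1 applies: 4 + 2 = 6.
R2 does not apply.
R3 applies: 6 − 1 = 5.
R4 applies: 5 + 3 = 8.
R5 applies (level before this adjustment is 8 < 20, so +1): 8 + 1 = 9.
R6 applies (level before this adjustment is 9 < 23, so +1): 9 + 1 = 10.
R7 applies: 10 + 2 = 12.
Final offense level: 12.
Criminal history: 6 prior points → Category II (5-8).
Level 12 falls in the 8-13 band.
Grid: Level 8-13 × Category II = 92-120 weeks.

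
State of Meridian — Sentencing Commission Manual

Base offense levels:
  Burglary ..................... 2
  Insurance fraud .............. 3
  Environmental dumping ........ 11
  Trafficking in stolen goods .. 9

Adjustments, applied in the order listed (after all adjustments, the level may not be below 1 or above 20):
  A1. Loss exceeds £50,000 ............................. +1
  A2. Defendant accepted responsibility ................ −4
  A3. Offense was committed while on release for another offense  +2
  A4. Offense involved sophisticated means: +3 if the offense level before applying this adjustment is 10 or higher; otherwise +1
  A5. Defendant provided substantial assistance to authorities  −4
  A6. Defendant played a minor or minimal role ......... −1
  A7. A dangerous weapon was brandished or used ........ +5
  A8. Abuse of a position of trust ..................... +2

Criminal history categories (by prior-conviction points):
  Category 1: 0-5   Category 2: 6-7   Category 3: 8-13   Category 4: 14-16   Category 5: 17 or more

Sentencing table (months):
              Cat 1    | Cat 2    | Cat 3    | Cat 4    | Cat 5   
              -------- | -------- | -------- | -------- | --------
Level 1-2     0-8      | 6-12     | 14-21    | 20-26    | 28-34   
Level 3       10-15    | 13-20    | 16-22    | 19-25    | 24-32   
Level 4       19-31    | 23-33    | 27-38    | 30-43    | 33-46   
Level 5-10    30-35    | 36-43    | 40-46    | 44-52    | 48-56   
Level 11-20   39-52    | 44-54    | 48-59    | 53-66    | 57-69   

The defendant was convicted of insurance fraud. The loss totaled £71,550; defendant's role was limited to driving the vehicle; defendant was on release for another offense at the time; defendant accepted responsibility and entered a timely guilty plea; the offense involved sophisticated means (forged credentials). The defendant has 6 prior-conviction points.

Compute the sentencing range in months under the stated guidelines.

6-12 months

Base offense level for insurance fraud: 3.
A1 applies: 3 + 1 = 4.
A2 applies: 4 − 4 = 0.
A3 applies: 0 + 2 = 2.
A4 applies (level before this adjustment is 2 < 10, so +1): 2 + 1 = 3.
A5 does not apply.
A6 applies: 3 − 1 = 2.
A7 does not apply.
Final offense level: 2.
Criminal history: 6 prior points → Category 2 (6-7).
Level 2 falls in the 1-2 band.
Grid: Level 1-2 × Category 2 = 6-12 months.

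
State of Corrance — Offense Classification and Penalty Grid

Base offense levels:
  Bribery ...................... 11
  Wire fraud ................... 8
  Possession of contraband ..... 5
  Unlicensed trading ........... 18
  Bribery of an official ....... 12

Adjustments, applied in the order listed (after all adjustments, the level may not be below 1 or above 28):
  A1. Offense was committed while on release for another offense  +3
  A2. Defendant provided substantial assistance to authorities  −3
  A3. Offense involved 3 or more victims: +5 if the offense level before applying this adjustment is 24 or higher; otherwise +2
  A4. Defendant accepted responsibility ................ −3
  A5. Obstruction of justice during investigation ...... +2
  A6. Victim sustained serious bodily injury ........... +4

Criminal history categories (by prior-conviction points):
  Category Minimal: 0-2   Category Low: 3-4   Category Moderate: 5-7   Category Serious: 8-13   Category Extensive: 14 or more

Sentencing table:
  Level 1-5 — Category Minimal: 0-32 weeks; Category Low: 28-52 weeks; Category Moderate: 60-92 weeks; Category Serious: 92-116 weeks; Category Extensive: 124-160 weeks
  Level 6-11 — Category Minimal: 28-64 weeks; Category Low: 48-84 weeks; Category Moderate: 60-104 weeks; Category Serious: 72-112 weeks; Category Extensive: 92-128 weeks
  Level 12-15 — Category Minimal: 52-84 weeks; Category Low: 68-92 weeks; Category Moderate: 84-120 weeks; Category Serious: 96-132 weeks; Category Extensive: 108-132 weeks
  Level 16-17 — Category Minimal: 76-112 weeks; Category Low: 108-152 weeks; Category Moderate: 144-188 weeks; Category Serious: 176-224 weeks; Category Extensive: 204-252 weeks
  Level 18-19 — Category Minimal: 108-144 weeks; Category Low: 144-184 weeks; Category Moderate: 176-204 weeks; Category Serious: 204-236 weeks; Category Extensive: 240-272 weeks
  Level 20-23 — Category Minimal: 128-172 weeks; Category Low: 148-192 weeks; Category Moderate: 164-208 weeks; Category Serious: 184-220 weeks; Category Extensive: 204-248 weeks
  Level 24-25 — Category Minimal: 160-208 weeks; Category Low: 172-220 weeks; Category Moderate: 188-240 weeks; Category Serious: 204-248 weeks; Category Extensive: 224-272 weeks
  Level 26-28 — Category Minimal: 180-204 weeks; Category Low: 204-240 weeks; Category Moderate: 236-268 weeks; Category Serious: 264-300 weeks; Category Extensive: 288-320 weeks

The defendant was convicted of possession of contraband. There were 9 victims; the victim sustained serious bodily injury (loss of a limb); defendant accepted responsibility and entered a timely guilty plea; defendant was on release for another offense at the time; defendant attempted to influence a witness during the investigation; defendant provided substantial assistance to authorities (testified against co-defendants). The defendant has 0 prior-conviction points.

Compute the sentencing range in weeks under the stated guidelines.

28-64 weeks

Base offense level for possession of contraband: 5.
A1 applies: 5 + 3 = 8.
A2 applies: 8 − 3 = 5.
A3 applies (level before this adjustment is 5 < 24, so +2): 5 + 2 = 7.
A4 applies: 7 − 3 = 4.
A5 applies: 4 + 2 = 6.
A6 applies: 6 + 4 = 10.
Final offense level: 10.
Criminal history: 0 prior points → Category Minimal (0-2).
Level 10 falls in the 6-11 band.
Grid: Level 6-11 × Category Minimal = 28-64 weeks.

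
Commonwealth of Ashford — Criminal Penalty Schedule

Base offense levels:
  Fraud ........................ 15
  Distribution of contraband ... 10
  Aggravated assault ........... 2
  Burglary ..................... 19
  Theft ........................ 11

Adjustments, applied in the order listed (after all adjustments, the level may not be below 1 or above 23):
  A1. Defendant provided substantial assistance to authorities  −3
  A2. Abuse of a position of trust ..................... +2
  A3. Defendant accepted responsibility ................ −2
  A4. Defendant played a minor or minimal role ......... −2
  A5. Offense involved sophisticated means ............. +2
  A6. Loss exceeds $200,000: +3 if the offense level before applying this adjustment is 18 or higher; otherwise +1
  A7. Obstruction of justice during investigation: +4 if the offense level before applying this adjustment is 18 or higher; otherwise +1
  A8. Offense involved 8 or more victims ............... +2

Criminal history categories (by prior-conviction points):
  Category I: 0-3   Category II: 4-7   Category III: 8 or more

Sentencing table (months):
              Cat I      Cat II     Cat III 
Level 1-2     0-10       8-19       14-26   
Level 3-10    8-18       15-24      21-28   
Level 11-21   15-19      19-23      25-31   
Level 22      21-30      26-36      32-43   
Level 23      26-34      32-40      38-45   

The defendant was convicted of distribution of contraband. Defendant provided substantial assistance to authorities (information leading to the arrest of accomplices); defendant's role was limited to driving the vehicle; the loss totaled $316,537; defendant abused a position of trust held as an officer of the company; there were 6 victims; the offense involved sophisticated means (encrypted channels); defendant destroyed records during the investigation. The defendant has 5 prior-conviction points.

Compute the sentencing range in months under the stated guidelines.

19-23 months

Base offense level for distribution of contraband: 10.
A1 applies: 10 − 3 = 7.
A2 applies: 7 + 2 = 9.
A4 applies: 9 − 2 = 7.
A5 applies: 7 + 2 = 9.
A6 applies (level before this adjustment is 9 < 18, so +1): 9 + 1 = 10.
A7 applies (level before this adjustment is 10 < 18, so +1): 10 + 1 = 11.
A8 does not apply.
Final offense level: 11.
Criminal history: 5 prior points → Category II (4-7).
Level 11 falls in the 11-21 band.
Grid: Level 11-21 × Category II = 19-23 months.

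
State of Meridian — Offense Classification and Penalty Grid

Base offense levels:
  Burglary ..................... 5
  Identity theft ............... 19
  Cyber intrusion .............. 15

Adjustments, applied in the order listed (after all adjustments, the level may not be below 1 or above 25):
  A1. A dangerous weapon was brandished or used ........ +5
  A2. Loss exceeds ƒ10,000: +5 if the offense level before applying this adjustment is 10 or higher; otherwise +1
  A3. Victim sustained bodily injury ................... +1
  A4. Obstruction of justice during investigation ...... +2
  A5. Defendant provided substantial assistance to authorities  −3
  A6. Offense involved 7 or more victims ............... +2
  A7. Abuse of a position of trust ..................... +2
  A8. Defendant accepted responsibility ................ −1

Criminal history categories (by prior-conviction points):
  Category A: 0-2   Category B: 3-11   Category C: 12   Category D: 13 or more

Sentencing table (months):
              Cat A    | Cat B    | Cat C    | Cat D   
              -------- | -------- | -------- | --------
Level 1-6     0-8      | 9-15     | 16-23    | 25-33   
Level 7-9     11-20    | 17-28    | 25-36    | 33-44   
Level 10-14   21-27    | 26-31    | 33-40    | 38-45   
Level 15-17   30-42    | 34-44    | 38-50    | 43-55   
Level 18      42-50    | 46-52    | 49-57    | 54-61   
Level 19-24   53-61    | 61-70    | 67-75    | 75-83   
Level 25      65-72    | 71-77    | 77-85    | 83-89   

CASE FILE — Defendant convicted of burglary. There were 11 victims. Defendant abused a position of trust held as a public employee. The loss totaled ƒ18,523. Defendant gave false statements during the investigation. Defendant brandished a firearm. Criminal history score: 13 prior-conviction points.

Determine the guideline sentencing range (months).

Base offense level for burglary: 5.
A1 applies: 5 + 5 = 10.
A2 applies (level before this adjustment is 10 ≥ 10, so +5): 10 + 5 = 15.
A3 does not apply.
A4 applies: 15 + 2 = 17.
A5 does not apply.
A6 applies: 17 + 2 = 19.
A7 applies: 19 + 2 = 21.
Final offense level: 21.
Criminal history: 13 prior points → Category D (13+).
Level 21 falls in the 19-24 band.
Grid: Level 19-24 × Category D = 75-83 months.

75-83 months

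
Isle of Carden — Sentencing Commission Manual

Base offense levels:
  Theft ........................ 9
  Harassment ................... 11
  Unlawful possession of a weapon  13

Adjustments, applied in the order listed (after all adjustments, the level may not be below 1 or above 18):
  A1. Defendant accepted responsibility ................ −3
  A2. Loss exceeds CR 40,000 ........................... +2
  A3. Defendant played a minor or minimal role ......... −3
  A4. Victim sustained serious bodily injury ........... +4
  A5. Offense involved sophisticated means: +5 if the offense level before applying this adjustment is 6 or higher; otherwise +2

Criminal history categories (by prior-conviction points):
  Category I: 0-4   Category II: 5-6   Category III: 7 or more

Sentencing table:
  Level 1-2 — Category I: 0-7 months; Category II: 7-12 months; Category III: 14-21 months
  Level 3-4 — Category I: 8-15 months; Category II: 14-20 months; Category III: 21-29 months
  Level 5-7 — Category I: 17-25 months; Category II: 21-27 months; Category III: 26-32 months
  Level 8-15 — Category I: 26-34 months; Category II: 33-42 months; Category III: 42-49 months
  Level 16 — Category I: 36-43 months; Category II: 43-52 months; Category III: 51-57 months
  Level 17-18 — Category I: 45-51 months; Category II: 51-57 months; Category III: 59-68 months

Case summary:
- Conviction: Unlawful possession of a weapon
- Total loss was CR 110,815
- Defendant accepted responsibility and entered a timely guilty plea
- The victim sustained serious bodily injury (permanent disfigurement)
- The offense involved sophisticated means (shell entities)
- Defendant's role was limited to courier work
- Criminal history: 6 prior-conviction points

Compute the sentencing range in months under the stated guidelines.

Base offense level for unlawful possession of a weapon: 13.
A1 applies: 13 − 3 = 10.
A2 applies: 10 + 2 = 12.
A3 applies: 12 − 3 = 9.
A4 applies: 9 + 4 = 13.
A5 applies (level before this adjustment is 13 ≥ 6, so +5): 13 + 5 = 18.
Final offense level: 18.
Criminal history: 6 prior points → Category II (5-6).
Level 18 falls in the 17-18 band.
Grid: Level 17-18 × Category II = 51-57 months.

51-57 months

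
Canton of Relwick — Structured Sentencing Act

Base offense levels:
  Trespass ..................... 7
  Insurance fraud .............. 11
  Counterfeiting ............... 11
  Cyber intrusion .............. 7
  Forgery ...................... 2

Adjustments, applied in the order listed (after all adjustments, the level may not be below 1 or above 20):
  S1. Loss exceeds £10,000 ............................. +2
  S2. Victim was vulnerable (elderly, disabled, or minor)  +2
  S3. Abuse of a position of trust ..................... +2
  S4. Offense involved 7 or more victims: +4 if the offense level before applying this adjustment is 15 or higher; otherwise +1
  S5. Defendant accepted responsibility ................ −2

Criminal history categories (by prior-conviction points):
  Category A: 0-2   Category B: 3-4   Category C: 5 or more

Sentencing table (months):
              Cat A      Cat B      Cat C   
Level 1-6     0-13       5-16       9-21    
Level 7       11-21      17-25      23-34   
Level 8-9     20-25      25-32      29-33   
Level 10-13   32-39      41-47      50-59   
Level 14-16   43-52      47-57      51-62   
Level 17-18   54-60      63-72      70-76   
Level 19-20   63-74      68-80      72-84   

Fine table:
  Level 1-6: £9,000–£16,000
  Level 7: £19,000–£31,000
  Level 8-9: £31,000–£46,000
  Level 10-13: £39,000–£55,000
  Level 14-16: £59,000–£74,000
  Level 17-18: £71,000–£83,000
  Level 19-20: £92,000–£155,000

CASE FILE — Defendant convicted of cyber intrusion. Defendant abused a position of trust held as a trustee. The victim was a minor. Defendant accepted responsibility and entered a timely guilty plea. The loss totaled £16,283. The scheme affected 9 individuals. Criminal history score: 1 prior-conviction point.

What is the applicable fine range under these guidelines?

Base offense level for cyber intrusion: 7.
S1 applies: 7 + 2 = 9.
S2 applies: 9 + 2 = 11.
S3 applies: 11 + 2 = 13.
S4 applies (level before this adjustment is 13 < 15, so +1): 13 + 1 = 14.
S5 applies: 14 − 2 = 12.
Final offense level: 12.
Level 12 falls in the 10-13 band.
Fine table: Level 10-13 → £39,000–£55,000.

£39,000–£55,000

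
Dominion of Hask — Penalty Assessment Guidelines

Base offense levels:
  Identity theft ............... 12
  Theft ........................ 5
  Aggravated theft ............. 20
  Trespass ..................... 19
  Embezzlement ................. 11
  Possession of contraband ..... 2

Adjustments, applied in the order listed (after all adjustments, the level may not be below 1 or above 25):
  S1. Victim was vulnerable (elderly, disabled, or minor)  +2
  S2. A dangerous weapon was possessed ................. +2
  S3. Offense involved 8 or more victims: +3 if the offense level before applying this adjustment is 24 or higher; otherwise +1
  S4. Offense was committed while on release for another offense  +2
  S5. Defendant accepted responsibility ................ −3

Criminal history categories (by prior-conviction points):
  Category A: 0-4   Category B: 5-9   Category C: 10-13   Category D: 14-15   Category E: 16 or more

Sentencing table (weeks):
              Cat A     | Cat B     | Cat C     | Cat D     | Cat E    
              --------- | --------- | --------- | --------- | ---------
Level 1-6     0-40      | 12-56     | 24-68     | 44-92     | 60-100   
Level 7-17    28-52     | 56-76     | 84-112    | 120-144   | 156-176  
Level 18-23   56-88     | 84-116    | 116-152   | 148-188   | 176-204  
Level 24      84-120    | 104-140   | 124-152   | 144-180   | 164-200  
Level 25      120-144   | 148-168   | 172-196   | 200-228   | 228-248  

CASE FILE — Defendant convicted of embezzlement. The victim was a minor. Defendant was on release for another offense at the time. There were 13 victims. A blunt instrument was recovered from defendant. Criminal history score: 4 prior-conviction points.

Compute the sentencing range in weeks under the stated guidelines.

Base offense level for embezzlement: 11.
S1 applies: 11 + 2 = 13.
S2 applies: 13 + 2 = 15.
S3 applies (level before this adjustment is 15 < 24, so +1): 15 + 1 = 16.
S4 applies: 16 + 2 = 18.
S5 does not apply.
Final offense level: 18.
Criminal history: 4 prior points → Category A (0-4).
Level 18 falls in the 18-23 band.
Grid: Level 18-23 × Category A = 56-88 weeks.

56-88 weeks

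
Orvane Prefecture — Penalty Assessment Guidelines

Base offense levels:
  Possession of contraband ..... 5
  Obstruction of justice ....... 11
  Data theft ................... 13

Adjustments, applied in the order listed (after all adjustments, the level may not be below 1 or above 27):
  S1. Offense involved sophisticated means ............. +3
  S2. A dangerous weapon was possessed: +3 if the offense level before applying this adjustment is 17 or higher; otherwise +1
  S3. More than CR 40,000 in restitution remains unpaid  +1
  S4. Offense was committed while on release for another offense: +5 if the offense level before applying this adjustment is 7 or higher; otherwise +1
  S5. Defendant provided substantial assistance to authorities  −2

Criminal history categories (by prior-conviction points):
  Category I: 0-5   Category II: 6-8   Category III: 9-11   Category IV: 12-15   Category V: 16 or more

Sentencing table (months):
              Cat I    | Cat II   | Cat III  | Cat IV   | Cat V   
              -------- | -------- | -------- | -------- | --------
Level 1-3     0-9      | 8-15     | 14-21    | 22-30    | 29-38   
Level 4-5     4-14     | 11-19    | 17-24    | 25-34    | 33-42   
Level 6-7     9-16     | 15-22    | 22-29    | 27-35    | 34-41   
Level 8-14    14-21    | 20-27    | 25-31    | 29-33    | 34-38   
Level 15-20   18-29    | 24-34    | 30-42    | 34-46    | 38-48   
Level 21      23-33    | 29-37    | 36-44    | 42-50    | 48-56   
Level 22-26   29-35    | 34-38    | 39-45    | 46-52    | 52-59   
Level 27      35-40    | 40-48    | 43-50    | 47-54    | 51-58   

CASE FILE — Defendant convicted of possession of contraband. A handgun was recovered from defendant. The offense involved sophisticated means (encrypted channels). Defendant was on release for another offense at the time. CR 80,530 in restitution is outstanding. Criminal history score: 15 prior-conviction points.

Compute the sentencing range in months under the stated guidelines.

Base offense level for possession of contraband: 5.
S1 applies: 5 + 3 = 8.
S2 applies (level before this adjustment is 8 < 17, so +1): 8 + 1 = 9.
S3 applies: 9 + 1 = 10.
S4 applies (level before this adjustment is 10 ≥ 7, so +5): 10 + 5 = 15.
Final offense level: 15.
Criminal history: 15 prior points → Category IV (12-15).
Level 15 falls in the 15-20 band.
Grid: Level 15-20 × Category IV = 34-46 months.

34-46 months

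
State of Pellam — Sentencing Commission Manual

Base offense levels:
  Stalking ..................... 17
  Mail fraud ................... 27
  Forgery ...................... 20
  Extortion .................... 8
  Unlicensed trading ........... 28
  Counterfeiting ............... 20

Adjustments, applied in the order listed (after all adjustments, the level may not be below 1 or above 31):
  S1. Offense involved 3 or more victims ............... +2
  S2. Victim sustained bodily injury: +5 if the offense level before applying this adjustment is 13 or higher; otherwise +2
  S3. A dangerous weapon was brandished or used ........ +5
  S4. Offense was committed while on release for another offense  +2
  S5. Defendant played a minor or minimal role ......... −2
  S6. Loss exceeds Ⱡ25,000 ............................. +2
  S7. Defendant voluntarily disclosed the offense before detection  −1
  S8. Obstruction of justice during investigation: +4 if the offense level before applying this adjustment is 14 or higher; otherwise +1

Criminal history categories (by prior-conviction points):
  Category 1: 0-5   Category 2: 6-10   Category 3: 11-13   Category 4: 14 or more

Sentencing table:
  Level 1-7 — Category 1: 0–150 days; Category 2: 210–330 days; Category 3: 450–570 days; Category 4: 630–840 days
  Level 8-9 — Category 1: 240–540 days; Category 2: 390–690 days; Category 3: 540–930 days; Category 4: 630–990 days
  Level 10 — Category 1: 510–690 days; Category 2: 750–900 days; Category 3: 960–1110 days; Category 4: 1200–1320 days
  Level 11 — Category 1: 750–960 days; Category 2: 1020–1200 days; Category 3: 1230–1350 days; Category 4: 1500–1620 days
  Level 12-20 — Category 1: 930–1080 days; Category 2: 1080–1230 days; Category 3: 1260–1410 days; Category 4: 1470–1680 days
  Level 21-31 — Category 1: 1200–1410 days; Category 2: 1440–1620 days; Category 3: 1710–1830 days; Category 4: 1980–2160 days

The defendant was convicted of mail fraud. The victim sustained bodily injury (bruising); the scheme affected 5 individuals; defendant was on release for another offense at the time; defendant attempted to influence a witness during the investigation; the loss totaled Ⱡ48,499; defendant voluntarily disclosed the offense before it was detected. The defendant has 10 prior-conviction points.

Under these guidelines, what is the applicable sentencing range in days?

1440-1620 days

Base offense level for mail fraud: 27.
S1 applies: 27 + 2 = 29.
S2 applies (level before this adjustment is 29 ≥ 13, so +5): 29 + 5 = 34.
S4 applies: 34 + 2 = 36.
S5 does not apply.
S6 applies: 36 + 2 = 38.
S7 applies: 38 − 1 = 37.
S8 applies (level before this adjustment is 37 ≥ 14, so +4): 37 + 4 = 41.
Level 41 exceeds the maximum of 31; capped at 31.
Final offense level: 31.
Criminal history: 10 prior points → Category 2 (6-10).
Level 31 falls in the 21-31 band.
Grid: Level 21-31 × Category 2 = 1440-1620 days.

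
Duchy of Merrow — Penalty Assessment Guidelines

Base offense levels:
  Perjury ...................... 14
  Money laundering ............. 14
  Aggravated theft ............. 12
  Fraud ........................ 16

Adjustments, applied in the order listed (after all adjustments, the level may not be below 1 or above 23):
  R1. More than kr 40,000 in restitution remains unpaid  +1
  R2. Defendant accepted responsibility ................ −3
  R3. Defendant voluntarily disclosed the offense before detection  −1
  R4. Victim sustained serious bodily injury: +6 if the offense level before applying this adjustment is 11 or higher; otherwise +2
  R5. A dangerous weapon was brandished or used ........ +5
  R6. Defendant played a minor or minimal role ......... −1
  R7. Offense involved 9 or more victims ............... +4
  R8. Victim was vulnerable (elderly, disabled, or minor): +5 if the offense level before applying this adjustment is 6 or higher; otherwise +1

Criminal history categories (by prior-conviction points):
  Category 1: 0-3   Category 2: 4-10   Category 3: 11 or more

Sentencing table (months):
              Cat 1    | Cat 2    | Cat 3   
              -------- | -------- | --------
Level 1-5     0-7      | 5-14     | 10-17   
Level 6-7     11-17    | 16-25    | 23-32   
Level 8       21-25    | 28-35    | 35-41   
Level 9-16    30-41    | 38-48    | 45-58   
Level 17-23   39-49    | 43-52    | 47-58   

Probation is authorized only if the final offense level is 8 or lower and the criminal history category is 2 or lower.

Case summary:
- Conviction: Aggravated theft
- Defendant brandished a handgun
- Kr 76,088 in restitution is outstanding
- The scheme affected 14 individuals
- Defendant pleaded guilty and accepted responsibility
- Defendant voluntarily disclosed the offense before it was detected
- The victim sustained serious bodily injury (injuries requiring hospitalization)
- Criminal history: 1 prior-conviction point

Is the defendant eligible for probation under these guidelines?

No

Base offense level for aggravated theft: 12.
R1 applies: 12 + 1 = 13.
R2 applies: 13 − 3 = 10.
R3 applies: 10 − 1 = 9.
R4 applies (level before this adjustment is 9 < 11, so +2): 9 + 2 = 11.
R5 applies: 11 + 5 = 16.
R6 does not apply.
R7 applies: 16 + 4 = 20.
Final offense level: 20.
Criminal history: 1 prior point → Category 1 (0-3).
Level 20 falls in the 17-23 band.
Grid: Level 17-23 × Category 1 = 39-49 months.
Probation check: level 20 > 8 and category 1 ≤ 2 → not eligible.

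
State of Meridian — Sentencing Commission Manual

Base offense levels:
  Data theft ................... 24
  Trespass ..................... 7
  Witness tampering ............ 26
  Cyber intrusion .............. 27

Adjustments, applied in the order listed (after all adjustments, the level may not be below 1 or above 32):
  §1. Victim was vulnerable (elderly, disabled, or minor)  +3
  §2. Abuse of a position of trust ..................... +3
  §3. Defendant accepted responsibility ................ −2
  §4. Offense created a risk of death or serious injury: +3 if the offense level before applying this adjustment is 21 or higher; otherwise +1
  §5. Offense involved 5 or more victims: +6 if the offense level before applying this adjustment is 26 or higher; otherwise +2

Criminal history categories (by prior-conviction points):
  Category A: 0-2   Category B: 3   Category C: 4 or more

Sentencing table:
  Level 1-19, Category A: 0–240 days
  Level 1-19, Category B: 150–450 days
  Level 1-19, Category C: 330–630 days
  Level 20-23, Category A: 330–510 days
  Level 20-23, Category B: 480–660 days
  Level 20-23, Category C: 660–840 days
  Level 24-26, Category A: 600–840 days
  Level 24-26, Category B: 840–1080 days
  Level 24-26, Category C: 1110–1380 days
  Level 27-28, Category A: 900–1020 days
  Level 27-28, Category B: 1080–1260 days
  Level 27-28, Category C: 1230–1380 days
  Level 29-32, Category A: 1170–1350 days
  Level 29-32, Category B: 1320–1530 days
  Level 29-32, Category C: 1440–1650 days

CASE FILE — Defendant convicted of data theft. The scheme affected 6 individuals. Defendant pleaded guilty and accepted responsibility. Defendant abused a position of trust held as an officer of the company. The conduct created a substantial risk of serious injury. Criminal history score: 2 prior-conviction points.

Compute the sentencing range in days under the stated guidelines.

1170-1350 days

Base offense level for data theft: 24.
§1 does not apply.
§2 applies: 24 + 3 = 27.
§3 applies: 27 − 2 = 25.
§4 applies (level before this adjustment is 25 ≥ 21, so +3): 25 + 3 = 28.
§5 applies (level before this adjustment is 28 ≥ 26, so +6): 28 + 6 = 34.
Level 34 exceeds the maximum of 32; capped at 32.
Final offense level: 32.
Criminal history: 2 prior points → Category A (0-2).
Level 32 falls in the 29-32 band.
Grid: Level 29-32 × Category A = 1170-1350 days.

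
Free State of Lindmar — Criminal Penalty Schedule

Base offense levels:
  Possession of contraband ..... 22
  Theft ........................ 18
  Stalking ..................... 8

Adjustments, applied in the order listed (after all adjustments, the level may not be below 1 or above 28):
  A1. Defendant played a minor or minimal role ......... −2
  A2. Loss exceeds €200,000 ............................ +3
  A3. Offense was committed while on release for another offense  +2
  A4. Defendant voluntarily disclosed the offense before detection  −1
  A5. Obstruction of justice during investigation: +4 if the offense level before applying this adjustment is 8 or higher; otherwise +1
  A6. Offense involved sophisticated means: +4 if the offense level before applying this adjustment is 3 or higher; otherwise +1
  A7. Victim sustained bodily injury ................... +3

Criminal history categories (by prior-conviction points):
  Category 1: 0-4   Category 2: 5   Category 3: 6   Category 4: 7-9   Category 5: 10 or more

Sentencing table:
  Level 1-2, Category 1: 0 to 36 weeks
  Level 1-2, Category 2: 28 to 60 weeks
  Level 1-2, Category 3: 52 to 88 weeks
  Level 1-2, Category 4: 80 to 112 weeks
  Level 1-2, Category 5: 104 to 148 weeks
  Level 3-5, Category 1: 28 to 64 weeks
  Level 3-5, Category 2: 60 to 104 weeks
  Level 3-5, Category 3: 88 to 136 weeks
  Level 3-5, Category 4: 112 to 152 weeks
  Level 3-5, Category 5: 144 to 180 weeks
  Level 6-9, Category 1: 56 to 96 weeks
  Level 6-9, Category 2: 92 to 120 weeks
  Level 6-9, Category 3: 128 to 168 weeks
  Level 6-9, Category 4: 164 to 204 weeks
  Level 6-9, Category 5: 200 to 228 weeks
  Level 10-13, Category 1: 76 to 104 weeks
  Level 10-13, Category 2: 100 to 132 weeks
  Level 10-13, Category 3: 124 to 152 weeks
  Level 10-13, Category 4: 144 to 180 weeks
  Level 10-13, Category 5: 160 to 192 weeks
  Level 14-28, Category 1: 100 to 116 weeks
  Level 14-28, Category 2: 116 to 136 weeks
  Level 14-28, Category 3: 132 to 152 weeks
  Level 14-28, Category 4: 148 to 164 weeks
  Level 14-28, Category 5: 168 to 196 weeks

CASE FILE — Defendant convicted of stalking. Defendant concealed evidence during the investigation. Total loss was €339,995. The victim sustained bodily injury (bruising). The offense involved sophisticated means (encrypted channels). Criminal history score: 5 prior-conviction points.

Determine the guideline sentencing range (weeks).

116-136 weeks

Base offense level for stalking: 8.
A1 does not apply.
A2 applies: 8 + 3 = 11.
A5 applies (level before this adjustment is 11 ≥ 8, so +4): 11 + 4 = 15.
A6 applies (level before this adjustment is 15 ≥ 3, so +4): 15 + 4 = 19.
A7 applies: 19 + 3 = 22.
Final offense level: 22.
Criminal history: 5 prior points → Category 2 (5).
Level 22 falls in the 14-28 band.
Grid: Level 14-28 × Category 2 = 116-136 weeks.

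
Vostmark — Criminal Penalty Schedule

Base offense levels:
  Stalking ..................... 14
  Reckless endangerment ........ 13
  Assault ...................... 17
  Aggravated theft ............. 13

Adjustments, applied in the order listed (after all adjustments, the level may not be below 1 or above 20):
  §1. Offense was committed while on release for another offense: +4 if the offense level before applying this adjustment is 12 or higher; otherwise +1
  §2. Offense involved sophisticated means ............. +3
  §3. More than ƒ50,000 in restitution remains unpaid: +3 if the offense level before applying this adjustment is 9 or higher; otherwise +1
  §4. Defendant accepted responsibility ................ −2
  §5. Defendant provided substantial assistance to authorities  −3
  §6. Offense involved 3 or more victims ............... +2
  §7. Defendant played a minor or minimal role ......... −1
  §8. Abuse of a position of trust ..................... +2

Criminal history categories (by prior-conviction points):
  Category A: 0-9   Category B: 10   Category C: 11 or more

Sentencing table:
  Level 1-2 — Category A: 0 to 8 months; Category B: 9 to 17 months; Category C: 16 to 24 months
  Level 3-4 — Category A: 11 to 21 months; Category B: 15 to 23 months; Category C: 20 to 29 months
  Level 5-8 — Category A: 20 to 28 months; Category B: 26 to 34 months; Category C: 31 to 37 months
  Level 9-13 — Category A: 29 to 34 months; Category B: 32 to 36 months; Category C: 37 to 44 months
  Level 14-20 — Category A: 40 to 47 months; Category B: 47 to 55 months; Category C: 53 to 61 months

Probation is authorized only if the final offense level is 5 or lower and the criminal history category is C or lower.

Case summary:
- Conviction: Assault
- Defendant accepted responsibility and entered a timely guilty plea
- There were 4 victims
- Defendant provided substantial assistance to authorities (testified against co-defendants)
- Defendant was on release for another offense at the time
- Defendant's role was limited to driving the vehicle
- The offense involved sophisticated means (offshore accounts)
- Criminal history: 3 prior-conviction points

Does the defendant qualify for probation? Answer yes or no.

Base offense level for assault: 17.
§1 applies (level before this adjustment is 17 ≥ 12, so +4): 17 + 4 = 21.
§2 applies: 21 + 3 = 24.
§4 applies: 24 − 2 = 22.
§5 applies: 22 − 3 = 19.
§6 applies: 19 + 2 = 21.
§7 applies: 21 − 1 = 20.
Final offense level: 20.
Criminal history: 3 prior points → Category A (0-9).
Level 20 falls in the 14-20 band.
Grid: Level 14-20 × Category A = 40-47 months.
Probation check: level 20 > 5 and category A ≤ C → not eligible.

No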